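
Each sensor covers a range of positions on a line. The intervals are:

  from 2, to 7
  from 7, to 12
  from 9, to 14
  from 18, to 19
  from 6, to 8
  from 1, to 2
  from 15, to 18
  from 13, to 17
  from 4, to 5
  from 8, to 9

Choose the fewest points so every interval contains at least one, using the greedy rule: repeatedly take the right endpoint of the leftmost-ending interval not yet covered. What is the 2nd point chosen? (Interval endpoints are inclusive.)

Process intervals by earliest right end; each time one isn't hit yet, stab at its right endpoint.
Sorted: [1,2] [4,5] [2,7] [6,8] [8,9] [7,12] [9,14] [13,17] [15,18] [18,19]
{[1,2]} hit by 2; {[4,5],[2,7]} hit by 5; {[6,8],[8,9],[7,12]} hit by 8; {[9,14],[13,17]} hit by 14; {[15,18],[18,19]} hit by 18.
Points: 2, 5, 8, 14, 18 (5 total).

5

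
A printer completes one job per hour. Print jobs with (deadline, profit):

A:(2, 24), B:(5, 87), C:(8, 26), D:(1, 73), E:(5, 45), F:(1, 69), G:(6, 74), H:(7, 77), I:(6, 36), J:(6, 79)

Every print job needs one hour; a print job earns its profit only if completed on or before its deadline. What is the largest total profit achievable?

Take jobs in profit order; each goes to the latest open slot no later than its deadline.
By profit: B(d5,87), J(d6,79), H(d7,77), G(d6,74), D(d1,73), F(d1,69), E(d5,45), I(d6,36), C(d8,26), A(d2,24)
B→slot 5; J→slot 6; H→slot 7; G→slot 4; D→slot 1; F skipped; E→slot 3; I→slot 2; C→slot 8; A skipped.
Profit = 73 + 36 + 45 + 74 + 87 + 79 + 77 + 26 = 497

497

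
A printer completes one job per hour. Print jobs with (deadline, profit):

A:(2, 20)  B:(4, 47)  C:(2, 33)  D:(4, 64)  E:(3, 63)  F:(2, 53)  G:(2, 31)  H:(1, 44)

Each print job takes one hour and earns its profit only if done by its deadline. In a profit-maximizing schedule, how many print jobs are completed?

4

Take jobs in profit order; each goes to the latest open slot no later than its deadline.
Profit order: D=64 E=63 F=53 B=47 H=44 C=33 G=31 A=20
Assign: D→slot 4, E→slot 3, F→slot 2, B→slot 1, H skipped, C skipped, G skipped, A skipped.
Slots: [1:B] [2:F] [3:E] [4:D]
4 of 8 scheduled.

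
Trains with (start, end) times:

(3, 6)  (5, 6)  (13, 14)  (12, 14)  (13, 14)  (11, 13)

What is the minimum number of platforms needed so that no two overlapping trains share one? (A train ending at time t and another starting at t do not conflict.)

Events (time:±→running): 3:+→1 5:+→2 6:-→1 6:-→0 11:+→1 12:+→2 13:-→1 13:+→2 13:+→3 … peak 3.

3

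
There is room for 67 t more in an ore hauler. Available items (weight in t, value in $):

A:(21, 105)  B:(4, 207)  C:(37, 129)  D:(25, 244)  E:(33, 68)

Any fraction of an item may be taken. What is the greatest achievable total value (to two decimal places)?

Order: B (207/4=51.75) > D (244/25=9.76) > A (105/21=5.00) > C (129/37=3.49) > E (68/33=2.06)
Fill: take B (4 @ 207) → take D (25 @ 244) → take A (21 @ 105) → take 17/37 of C → 59.27; 67/67 used.
Total value = 615.27

615.27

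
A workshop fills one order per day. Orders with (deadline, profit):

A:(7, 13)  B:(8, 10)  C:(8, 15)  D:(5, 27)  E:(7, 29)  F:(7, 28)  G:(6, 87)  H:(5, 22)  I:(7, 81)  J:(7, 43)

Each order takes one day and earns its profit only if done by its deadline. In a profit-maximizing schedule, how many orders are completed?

8

Sort by profit descending; place each in the latest free slot ≤ its deadline.
Profit order: G=87 I=81 J=43 E=29 F=28 D=27 H=22 C=15 A=13 B=10
Assign: G→slot 6, I→slot 7, J→slot 5, E→slot 4, F→slot 3, D→slot 2, H→slot 1, C→slot 8, A skipped, B skipped.
Slots: [1:H] [2:D] [3:F] [4:E] [5:J] [6:G] [7:I] [8:C]
8 of 10 scheduled.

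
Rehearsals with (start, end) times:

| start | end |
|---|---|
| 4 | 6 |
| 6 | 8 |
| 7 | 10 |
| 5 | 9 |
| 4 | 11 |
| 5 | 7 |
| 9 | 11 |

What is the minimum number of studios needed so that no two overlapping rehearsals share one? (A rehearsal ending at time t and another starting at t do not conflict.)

Count concurrent intervals with a sweep; the peak is the room count.
Events (time:±→running): 4:+→1 4:+→2 5:+→3 5:+→4 … peak 4.

4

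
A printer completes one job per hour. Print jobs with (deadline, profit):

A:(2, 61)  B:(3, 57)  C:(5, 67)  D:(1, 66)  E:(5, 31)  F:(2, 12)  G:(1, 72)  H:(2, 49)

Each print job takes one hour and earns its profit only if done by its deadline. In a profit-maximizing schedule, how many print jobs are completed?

5

Sort by profit descending; place each in the latest free slot ≤ its deadline.
By profit: G(d1,72), C(d5,67), D(d1,66), A(d2,61), B(d3,57), H(d2,49), E(d5,31), F(d2,12)
G→slot 1; C→slot 5; D skipped; A→slot 2; B→slot 3; H skipped; E→slot 4; F skipped.
5 of 8 scheduled.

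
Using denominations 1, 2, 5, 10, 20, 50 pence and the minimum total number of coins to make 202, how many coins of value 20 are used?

0

Greedy: take as many of the largest coin as possible, then repeat with the remainder.
202 − 4×50→2 − 1×2→0
Count of 20: 0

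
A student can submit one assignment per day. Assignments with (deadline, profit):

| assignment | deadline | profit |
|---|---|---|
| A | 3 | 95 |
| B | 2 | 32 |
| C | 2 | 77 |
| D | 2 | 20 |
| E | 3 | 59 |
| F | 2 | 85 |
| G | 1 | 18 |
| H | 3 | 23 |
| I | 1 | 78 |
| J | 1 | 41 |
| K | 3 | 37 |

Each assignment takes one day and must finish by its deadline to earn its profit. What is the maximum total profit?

258

Take jobs in profit order; each goes to the latest open slot no later than its deadline.
Profit order: A=95 F=85 I=78 C=77 E=59 J=41 K=37 B=32 H=23 D=20 G=18
Assign: A→slot 3, F→slot 2, I→slot 1, C skipped, E skipped, J skipped, K skipped, B skipped, H skipped, D skipped, G skipped.
Slots: [1:I] [2:F] [3:A]
Profit = 78 + 85 + 95 = 258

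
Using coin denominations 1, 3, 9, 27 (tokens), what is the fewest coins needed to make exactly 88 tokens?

88 − 3×27→7 − 2×3→1 − 1×1→0
Total coins = 3 + 2 + 1 = 6

6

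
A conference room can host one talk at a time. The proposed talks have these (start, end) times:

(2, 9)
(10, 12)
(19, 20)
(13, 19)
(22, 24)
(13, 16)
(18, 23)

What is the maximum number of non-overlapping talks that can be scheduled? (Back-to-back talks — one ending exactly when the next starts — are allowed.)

5

Greedy by earliest finish: after sorting by end time, pick each interval compatible with the last pick.
Sorted by end: (2,9)  (10,12)  (13,16)  (13,19)  (19,20)  (18,23)  (22,24)
take (2,9); take (10,12); take (13,16); skip (13,19); take (19,20); take (22,24).
Selected 5 talks.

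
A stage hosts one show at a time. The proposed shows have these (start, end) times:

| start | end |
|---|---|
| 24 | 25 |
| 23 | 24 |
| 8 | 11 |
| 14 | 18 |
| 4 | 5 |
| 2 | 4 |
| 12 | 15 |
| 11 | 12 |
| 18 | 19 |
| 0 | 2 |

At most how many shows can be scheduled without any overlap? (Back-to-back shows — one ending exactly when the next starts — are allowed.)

By end time: (0,2), (2,4), (4,5), (8,11), (11,12), (12,15), (14,18), (18,19), (23,24), (24,25).
Pick (0,2); next start ≥ 2 → (2,4); next start ≥ 4 → (4,5); next start ≥ 5 → (8,11); next start ≥ 11 → (11,12); next start ≥ 12 → (12,15); next start ≥ 15 → (18,19); next start ≥ 19 → (23,24); next start ≥ 24 → (24,25).
Selected 9 shows.

9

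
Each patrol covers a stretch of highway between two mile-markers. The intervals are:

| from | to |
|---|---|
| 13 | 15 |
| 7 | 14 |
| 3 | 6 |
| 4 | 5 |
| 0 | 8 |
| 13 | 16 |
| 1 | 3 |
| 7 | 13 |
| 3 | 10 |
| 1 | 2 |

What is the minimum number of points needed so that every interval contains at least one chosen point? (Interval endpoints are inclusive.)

By right end: [1,2]  [1,3]  [4,5]  [3,6]  [0,8]  [3,10]  [7,13]  [7,14]  [13,15]  [13,16]
[1,2] uncovered → point at 2; [4,5] uncovered → point at 5; [7,13] uncovered → point at 13.
Points: 2, 5, 13 (3 total).

3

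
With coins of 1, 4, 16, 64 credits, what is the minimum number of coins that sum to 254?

11

Use the largest denomination that fits, subtract, and repeat.
254 − 3×64→62 − 3×16→14 − 3×4→2 − 2×1→0
Total coins = 3 + 3 + 3 + 2 = 11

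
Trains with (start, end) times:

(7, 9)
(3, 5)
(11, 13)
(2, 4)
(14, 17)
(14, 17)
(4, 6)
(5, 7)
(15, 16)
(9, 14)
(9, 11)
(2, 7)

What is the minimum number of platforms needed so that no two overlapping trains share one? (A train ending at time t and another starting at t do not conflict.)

3

The answer is the maximum number of intervals overlapping at any instant.
starts: [2, 2, 3, 4, 5, 7, 9, 9, 11, 14, 14, 15]
ends:   [4, 5, 6, 7, 7, 9, 11, 13, 14, 16, 17, 17]
s2→1 s2→2 s3→3  — peak 3.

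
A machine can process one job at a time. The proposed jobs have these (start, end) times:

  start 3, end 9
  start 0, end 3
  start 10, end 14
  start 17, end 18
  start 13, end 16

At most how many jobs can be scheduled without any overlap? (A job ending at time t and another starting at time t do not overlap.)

4

Sorted by end: (0,3)  (3,9)  (10,14)  (13,16)  (17,18)
take (0,3); take (3,9); take (10,14); take (17,18).
Selected 4 jobs.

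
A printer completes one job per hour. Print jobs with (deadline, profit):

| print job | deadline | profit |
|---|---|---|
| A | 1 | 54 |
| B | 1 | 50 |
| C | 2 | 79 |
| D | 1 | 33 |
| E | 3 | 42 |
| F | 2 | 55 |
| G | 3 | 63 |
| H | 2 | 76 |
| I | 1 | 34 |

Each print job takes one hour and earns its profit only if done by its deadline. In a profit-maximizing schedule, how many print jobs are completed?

3

Sort by profit descending; place each in the latest free slot ≤ its deadline.
Profit order: C=79 H=76 G=63 F=55 A=54 B=50 E=42 I=34 D=33
Assign: C→slot 2, H→slot 1, G→slot 3, F skipped, A skipped, B skipped, E skipped, I skipped, D skipped.
Slots: [1:H] [2:C] [3:G]
3 of 9 scheduled.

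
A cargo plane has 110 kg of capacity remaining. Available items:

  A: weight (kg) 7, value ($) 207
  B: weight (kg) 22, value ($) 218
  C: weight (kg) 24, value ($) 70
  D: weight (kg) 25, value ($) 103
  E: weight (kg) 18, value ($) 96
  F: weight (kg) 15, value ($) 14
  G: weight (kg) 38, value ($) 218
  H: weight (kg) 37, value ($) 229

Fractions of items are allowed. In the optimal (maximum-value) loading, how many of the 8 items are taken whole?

4

Greedy by value/weight ratio, highest first.
Ratios (sorted): A 29.57, B 9.91, H 6.19, G 5.74, E 5.33, D 4.12, C 2.92, F 0.93
take A (7 @ 207); take B (22 @ 218); take H (37 @ 229); take G (38 @ 218); take 6/18 of E → 32.00. Capacity used 110/110.
4 item(s) taken whole; one partial (take 6/18 of E).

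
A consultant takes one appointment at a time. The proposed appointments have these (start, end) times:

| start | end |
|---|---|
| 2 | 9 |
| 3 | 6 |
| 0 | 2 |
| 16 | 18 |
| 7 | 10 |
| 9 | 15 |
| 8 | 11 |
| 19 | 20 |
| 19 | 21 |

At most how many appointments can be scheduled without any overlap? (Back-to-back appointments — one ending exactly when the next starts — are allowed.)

Order by finish time; keep every interval that doesn't clash with the previous kept one.
Sorted by end: (0,2)  (3,6)  (2,9)  (7,10)  (8,11)  (9,15)  (16,18)  (19,20)  (19,21)
take (0,2); take (3,6); take (7,10); take (16,18); take (19,20).
Selected 5 appointments.

5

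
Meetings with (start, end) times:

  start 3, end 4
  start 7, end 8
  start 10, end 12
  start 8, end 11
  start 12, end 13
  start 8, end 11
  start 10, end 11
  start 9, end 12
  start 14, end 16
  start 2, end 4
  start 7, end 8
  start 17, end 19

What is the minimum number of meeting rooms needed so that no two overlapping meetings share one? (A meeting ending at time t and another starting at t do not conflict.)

5

starts: [2, 3, 7, 7, 8, 8, 9, 10, 10, 12, 14, 17]
ends:   [4, 4, 8, 8, 11, 11, 11, 12, 12, 13, 16, 19]
s2→1 s3→2 e4→1 e4→0 s7→1 s7→2 e8→1 e8→0 s8→1 s8→2 s9→3 s10→4 s10→5  — peak 5.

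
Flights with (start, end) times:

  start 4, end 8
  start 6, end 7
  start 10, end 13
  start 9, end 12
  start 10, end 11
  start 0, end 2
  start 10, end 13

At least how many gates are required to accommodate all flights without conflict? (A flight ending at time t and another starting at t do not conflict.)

4

starts: [0, 4, 6, 9, 10, 10, 10]
ends:   [2, 7, 8, 11, 12, 13, 13]
s0→1 e2→0 s4→1 s6→2 e7→1 e8→0 s9→1 s10→2 s10→3 s10→4  — peak 4.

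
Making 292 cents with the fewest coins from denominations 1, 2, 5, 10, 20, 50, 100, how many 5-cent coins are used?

Use the largest denomination that fits, subtract, and repeat.
292 = 2×100 + 1×50 + 2×20 + 1×2
Count of 5: 0

0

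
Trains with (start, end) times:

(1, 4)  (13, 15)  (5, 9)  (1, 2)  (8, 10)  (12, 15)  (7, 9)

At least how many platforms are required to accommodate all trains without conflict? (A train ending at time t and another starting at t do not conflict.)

3

Events (time:±→running): 1:+→1 1:+→2 2:-→1 4:-→0 5:+→1 7:+→2 8:+→3 … peak 3.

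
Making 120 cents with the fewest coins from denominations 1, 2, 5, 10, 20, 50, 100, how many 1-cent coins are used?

0

Use the largest denomination that fits, subtract, and repeat.
120 − 1×100→20 − 1×20→0
Count of 1: 0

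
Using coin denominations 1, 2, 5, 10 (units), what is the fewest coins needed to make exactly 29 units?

5

29 − 2×10→9 − 1×5→4 − 2×2→0
Total coins = 2 + 1 + 2 = 5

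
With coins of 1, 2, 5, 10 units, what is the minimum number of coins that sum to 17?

3

Use the largest denomination that fits, subtract, and repeat.
17 = 1×10 + 1×5 + 1×2
Total coins = 1 + 1 + 1 = 3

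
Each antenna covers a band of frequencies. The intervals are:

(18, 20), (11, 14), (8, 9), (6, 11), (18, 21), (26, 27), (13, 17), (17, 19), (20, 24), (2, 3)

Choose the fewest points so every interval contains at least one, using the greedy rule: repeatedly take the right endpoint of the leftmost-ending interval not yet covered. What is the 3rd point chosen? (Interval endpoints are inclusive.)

14

Process intervals by earliest right end; each time one isn't hit yet, stab at its right endpoint.
By right end: [2,3]  [8,9]  [6,11]  [11,14]  [13,17]  [17,19]  [18,20]  [18,21]  [20,24]  [26,27]
[2,3] uncovered → point at 3; [8,9] uncovered → point at 9; [11,14] uncovered → point at 14; [17,19] uncovered → point at 19; [20,24] uncovered → point at 24; [26,27] uncovered → point at 27.
Points: 3, 9, 14, 19, 24, 27 (6 total).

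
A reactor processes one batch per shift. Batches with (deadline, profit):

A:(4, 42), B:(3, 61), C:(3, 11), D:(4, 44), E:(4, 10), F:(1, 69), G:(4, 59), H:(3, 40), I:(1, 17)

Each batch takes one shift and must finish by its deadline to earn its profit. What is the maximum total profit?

Take jobs in profit order; each goes to the latest open slot no later than its deadline.
By profit: F(d1,69), B(d3,61), G(d4,59), D(d4,44), A(d4,42), H(d3,40), I(d1,17), C(d3,11), E(d4,10)
F→slot 1; B→slot 3; G→slot 4; D→slot 2; A skipped; H skipped; I skipped; C skipped; E skipped.
Profit = 69 + 44 + 61 + 59 = 233

233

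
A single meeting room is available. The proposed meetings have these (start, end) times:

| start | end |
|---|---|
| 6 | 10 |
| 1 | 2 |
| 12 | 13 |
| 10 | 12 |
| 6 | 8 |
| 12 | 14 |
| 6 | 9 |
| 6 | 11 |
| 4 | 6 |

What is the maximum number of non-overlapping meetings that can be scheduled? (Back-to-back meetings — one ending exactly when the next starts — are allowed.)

5

Greedy by earliest finish: after sorting by end time, pick each interval compatible with the last pick.
Sorted by end: (1,2)  (4,6)  (6,8)  (6,9)  (6,10)  (6,11)  (10,12)  (12,13)  (12,14)
take (1,2); take (4,6); take (6,8); skip (6,10); skip (6,11); take (10,12); take (12,13); skip (12,14).
Selected 5 meetings.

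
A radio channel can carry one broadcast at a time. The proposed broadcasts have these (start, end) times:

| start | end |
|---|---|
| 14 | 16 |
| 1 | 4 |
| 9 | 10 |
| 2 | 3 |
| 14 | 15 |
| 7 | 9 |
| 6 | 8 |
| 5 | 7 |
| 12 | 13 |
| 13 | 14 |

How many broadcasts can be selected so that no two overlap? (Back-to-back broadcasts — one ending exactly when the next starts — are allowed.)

7

Order by finish time; keep every interval that doesn't clash with the previous kept one.
By end time: (2,3), (1,4), (5,7), (6,8), (7,9), (9,10), (12,13), (13,14), (14,15), (14,16).
Pick (2,3); next start ≥ 3 → (5,7); next start ≥ 7 → (7,9); next start ≥ 9 → (9,10); next start ≥ 10 → (12,13); next start ≥ 13 → (13,14); next start ≥ 14 → (14,15).
Selected 7 broadcasts.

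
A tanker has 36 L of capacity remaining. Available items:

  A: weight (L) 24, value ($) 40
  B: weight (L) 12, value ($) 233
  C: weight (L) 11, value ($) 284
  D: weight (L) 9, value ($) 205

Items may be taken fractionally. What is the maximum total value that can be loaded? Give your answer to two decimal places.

728.67

Greedy by value/weight ratio, highest first.
Ratios (sorted): C 25.82, D 22.78, B 19.42, A 1.67
take C (11 @ 284); take D (9 @ 205); take B (12 @ 233); take 4/24 of A → 6.67. Capacity used 36/36.
Total value = 728.67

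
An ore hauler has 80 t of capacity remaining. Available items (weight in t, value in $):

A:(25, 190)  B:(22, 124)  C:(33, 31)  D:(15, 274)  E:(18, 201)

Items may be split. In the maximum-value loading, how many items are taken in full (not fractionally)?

Ratios (sorted): D 18.27, E 11.17, A 7.60, B 5.64, C 0.94
take D (15 @ 274); take E (18 @ 201); take A (25 @ 190); take B (22 @ 124). Capacity used 80/80.
4 item(s) taken whole.

4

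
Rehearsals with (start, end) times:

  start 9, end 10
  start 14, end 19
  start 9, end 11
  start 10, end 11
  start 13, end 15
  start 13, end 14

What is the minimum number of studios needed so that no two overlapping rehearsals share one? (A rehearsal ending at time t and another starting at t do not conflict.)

Events (time:±→running): 9:+→1 9:+→2 … peak 2.

2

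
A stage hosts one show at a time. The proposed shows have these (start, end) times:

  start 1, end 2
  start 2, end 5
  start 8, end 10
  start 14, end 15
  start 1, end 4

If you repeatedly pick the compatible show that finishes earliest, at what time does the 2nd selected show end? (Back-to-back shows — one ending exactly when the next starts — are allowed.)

Order by finish time; keep every interval that doesn't clash with the previous kept one.
By end time: (1,2), (1,4), (2,5), (8,10), (14,15).
Pick (1,2); next start ≥ 2 → (2,5); next start ≥ 5 → (8,10); next start ≥ 10 → (14,15).
Selected: (1,2) (2,5) (8,10) (14,15)

5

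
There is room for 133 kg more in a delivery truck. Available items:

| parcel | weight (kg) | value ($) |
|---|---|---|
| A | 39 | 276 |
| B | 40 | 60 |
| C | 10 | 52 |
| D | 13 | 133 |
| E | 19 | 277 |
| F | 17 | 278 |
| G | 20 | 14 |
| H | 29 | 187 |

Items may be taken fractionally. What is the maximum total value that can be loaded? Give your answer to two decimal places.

1212.00

Greedy by value/weight ratio, highest first.
Order: F (278/17=16.35) > E (277/19=14.58) > D (133/13=10.23) > A (276/39=7.08) > H (187/29=6.45) > C (52/10=5.20) > B (60/40=1.50) > G (14/20=0.70)
Fill: take F (17 @ 278) → take E (19 @ 277) → take D (13 @ 133) → take A (39 @ 276) → take H (29 @ 187) → take C (10 @ 52) → take 6/40 of B → 9.00; 133/133 used.
Total value = 1212.00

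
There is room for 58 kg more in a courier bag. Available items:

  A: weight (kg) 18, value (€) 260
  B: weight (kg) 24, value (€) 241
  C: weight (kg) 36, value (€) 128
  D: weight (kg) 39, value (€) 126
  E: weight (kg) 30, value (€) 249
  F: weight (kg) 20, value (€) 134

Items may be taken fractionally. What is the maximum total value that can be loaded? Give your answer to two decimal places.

633.80

Sort by value per unit weight and fill in that order.
Order: A (260/18=14.44) > B (241/24=10.04) > E (249/30=8.30) > F (134/20=6.70) > C (128/36=3.56) > D (126/39=3.23)
Fill: take A (18 @ 260) → take B (24 @ 241) → take 16/30 of E → 132.80; 58/58 used.
Total value = 633.80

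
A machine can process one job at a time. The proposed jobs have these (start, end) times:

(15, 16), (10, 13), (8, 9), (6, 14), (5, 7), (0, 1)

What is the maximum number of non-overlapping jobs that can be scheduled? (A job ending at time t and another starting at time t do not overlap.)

By end time: (0,1), (5,7), (8,9), (10,13), (6,14), (15,16).
Pick (0,1); next start ≥ 1 → (5,7); next start ≥ 7 → (8,9); next start ≥ 9 → (10,13); next start ≥ 13 → (15,16).
Selected 5 jobs.

5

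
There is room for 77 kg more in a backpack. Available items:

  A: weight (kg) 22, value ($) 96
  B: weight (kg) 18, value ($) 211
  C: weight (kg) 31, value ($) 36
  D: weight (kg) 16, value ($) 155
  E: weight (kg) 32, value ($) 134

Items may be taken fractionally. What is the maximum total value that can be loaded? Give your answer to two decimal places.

549.94

Sort by value per unit weight and fill in that order.
Ratios (sorted): B 11.72, D 9.69, A 4.36, E 4.19, C 1.16
take B (18 @ 211); take D (16 @ 155); take A (22 @ 96); take 21/32 of E → 87.94. Capacity used 77/77.
Total value = 549.94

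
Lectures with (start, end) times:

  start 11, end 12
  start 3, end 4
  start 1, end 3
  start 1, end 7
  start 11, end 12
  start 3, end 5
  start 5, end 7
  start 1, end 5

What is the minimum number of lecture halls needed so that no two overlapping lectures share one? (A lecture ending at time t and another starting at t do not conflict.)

Count concurrent intervals with a sweep; the peak is the room count.
starts: [1, 1, 1, 3, 3, 5, 11, 11]
ends:   [3, 4, 5, 5, 7, 7, 12, 12]
s1→1 s1→2 s1→3 e3→2 s3→3 s3→4  — peak 4.

4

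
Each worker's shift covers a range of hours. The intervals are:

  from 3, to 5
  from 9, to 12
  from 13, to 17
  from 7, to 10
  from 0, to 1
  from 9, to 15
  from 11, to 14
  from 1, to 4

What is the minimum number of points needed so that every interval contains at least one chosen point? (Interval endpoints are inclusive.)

Process intervals by earliest right end; each time one isn't hit yet, stab at its right endpoint.
By right end: [0,1]  [1,4]  [3,5]  [7,10]  [9,12]  [11,14]  [9,15]  [13,17]
[0,1] uncovered → point at 1; [3,5] uncovered → point at 5; [7,10] uncovered → point at 10; [11,14] uncovered → point at 14.
Points: 1, 5, 10, 14 (4 total).

4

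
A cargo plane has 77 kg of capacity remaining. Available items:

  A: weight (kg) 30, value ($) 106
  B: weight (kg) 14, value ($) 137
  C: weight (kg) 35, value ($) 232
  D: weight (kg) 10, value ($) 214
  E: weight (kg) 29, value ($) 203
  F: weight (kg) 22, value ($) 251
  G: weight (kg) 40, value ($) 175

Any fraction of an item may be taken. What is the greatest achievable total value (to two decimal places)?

818.26

Sort by value per unit weight and fill in that order.
Order: D (214/10=21.40) > F (251/22=11.41) > B (137/14=9.79) > E (203/29=7.00) > C (232/35=6.63) > G (175/40=4.38) > A (106/30=3.53)
Fill: take D (10 @ 214) → take F (22 @ 251) → take B (14 @ 137) → take E (29 @ 203) → take 2/35 of C → 13.26; 77/77 used.
Total value = 818.26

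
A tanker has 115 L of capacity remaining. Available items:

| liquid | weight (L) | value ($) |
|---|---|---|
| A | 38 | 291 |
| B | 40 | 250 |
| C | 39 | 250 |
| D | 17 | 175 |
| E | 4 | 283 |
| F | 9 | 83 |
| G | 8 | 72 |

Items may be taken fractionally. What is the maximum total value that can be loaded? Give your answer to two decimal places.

Order: E (283/4=70.75) > D (175/17=10.29) > F (83/9=9.22) > G (72/8=9.00) > A (291/38=7.66) > C (250/39=6.41) > B (250/40=6.25)
Fill: take E (4 @ 283) → take D (17 @ 175) → take F (9 @ 83) → take G (8 @ 72) → take A (38 @ 291) → take C (39 @ 250); 115/115 used.
Total value = 1154.00

1154.00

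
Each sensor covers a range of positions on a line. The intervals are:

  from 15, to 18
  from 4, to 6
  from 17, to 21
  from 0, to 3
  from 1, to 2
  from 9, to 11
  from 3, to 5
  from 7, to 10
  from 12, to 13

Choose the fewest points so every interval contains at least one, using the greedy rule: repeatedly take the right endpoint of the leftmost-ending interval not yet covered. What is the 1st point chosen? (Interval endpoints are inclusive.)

2

Sorted: [1,2] [0,3] [3,5] [4,6] [7,10] [9,11] [12,13] [15,18] [17,21]
{[1,2],[0,3]} hit by 2; {[3,5],[4,6]} hit by 5; {[7,10],[9,11]} hit by 10; {[12,13]} hit by 13; {[15,18],[17,21]} hit by 18.
Points: 2, 5, 10, 13, 18 (5 total).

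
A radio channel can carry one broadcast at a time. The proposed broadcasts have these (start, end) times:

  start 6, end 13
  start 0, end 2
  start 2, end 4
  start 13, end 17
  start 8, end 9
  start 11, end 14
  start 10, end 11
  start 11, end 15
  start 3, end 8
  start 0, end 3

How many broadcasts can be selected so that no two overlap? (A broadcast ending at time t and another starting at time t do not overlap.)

By end time: (0,2), (0,3), (2,4), (3,8), (8,9), (10,11), (6,13), (11,14), (11,15), (13,17).
Pick (0,2); next start ≥ 2 → (2,4); next start ≥ 4 → (8,9); next start ≥ 9 → (10,11); next start ≥ 11 → (11,14).
Selected 5 broadcasts.

5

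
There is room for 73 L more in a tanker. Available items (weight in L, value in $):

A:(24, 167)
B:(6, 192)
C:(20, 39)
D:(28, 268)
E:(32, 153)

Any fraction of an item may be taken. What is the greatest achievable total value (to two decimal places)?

698.72

Ratios (sorted): B 32.00, D 9.57, A 6.96, E 4.78, C 1.95
take B (6 @ 192); take D (28 @ 268); take A (24 @ 167); take 15/32 of E → 71.72. Capacity used 73/73.
Total value = 698.72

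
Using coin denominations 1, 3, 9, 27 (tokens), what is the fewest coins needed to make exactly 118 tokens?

118 = 4×27 + 1×9 + 1×1
Total coins = 4 + 1 + 1 = 6

6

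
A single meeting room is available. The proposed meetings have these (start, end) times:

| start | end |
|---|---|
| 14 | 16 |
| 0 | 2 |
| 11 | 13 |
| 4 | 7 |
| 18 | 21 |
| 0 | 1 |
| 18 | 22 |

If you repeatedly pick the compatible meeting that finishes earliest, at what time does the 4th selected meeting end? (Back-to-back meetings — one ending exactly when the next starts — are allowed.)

Greedy by earliest finish: after sorting by end time, pick each interval compatible with the last pick.
By end time: (0,1), (0,2), (4,7), (11,13), (14,16), (18,21), (18,22).
Pick (0,1); next start ≥ 1 → (4,7); next start ≥ 7 → (11,13); next start ≥ 13 → (14,16); next start ≥ 16 → (18,21).
Selected: (0,1) (4,7) (11,13) (14,16) (18,21)

16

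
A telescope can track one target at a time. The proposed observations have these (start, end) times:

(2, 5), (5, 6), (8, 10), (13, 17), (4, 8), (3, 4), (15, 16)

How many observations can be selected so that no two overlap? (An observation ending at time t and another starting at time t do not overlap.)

4

By end time: (3,4), (2,5), (5,6), (4,8), (8,10), (15,16), (13,17).
Pick (3,4); next start ≥ 4 → (5,6); next start ≥ 6 → (8,10); next start ≥ 10 → (15,16).
Selected 4 observations.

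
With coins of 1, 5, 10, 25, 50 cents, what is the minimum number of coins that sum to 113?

113 = 2×50 + 1×10 + 3×1
Total coins = 2 + 1 + 3 = 6

6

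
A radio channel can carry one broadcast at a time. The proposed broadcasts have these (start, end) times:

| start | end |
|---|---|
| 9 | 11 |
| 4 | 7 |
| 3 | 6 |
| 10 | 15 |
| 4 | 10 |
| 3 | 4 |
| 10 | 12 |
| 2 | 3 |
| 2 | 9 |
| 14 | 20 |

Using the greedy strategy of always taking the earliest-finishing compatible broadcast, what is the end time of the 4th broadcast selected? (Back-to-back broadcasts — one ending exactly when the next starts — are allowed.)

11

By end time: (2,3), (3,4), (3,6), (4,7), (2,9), (4,10), (9,11), (10,12), (10,15), (14,20).
Pick (2,3); next start ≥ 3 → (3,4); next start ≥ 4 → (4,7); next start ≥ 7 → (9,11); next start ≥ 11 → (14,20).
Selected: (2,3) (3,4) (4,7) (9,11) (14,20)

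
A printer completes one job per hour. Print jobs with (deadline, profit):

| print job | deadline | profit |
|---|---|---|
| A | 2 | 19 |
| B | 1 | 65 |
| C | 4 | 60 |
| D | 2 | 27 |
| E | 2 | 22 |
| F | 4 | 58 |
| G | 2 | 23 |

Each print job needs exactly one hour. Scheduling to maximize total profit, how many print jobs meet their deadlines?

4

Sort by profit descending; place each in the latest free slot ≤ its deadline.
Profit order: B=65 C=60 F=58 D=27 G=23 E=22 A=19
Assign: B→slot 1, C→slot 4, F→slot 3, D→slot 2, G skipped, E skipped, A skipped.
Slots: [1:B] [2:D] [3:F] [4:C]
4 of 7 scheduled.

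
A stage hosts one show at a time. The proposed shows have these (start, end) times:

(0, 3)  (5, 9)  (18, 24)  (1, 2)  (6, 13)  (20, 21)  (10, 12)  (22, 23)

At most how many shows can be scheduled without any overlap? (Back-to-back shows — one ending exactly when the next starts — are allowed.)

Greedy by earliest finish: after sorting by end time, pick each interval compatible with the last pick.
Sorted by end: (1,2)  (0,3)  (5,9)  (10,12)  (6,13)  (20,21)  (22,23)  (18,24)
take (1,2); take (5,9); take (10,12); take (20,21); take (22,23).
Selected 5 shows.

5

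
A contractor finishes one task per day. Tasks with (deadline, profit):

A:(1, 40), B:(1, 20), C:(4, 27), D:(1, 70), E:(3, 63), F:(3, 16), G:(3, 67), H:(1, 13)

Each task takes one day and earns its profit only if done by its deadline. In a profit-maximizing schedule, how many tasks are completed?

Take jobs in profit order; each goes to the latest open slot no later than its deadline.
Profit order: D=70 G=67 E=63 A=40 C=27 B=20 F=16 H=13
Assign: D→slot 1, G→slot 3, E→slot 2, A skipped, C→slot 4, B skipped, F skipped, H skipped.
Slots: [1:D] [2:E] [3:G] [4:C]
4 of 8 scheduled.

4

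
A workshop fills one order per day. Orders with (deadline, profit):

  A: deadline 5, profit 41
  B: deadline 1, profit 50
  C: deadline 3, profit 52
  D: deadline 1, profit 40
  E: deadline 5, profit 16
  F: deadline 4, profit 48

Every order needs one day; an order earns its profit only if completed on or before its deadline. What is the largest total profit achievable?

By profit: C(d3,52), B(d1,50), F(d4,48), A(d5,41), D(d1,40), E(d5,16)
C→slot 3; B→slot 1; F→slot 4; A→slot 5; D skipped; E→slot 2.
Profit = 50 + 16 + 52 + 48 + 41 = 207

207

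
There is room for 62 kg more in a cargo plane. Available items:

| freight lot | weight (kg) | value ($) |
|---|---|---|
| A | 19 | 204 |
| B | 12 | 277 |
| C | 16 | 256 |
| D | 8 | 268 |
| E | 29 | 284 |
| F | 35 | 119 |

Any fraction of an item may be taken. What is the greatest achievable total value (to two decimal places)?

Sort by value per unit weight and fill in that order.
Order: D (268/8=33.50) > B (277/12=23.08) > C (256/16=16.00) > A (204/19=10.74) > E (284/29=9.79) > F (119/35=3.40)
Fill: take D (8 @ 268) → take B (12 @ 277) → take C (16 @ 256) → take A (19 @ 204) → take 7/29 of E → 68.55; 62/62 used.
Total value = 1073.55

1073.55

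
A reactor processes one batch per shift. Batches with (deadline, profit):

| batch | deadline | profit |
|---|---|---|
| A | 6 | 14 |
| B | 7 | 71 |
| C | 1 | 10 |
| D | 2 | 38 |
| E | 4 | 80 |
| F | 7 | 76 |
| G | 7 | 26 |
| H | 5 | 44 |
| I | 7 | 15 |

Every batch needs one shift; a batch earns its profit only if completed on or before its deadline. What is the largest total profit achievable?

Profit order: E=80 F=76 B=71 H=44 D=38 G=26 I=15 A=14 C=10
Assign: E→slot 4, F→slot 7, B→slot 6, H→slot 5, D→slot 2, G→slot 3, I→slot 1, A skipped, C skipped.
Slots: [1:I] [2:D] [3:G] [4:E] [5:H] [6:B] [7:F]
Profit = 15 + 38 + 26 + 80 + 44 + 71 + 76 = 350

350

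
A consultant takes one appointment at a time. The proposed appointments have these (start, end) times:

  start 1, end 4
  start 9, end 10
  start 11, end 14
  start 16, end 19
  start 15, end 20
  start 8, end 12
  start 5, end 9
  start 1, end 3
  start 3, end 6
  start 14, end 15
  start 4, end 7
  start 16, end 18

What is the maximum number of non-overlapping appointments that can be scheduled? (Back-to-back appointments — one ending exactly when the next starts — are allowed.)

Sorted by end: (1,3)  (1,4)  (3,6)  (4,7)  (5,9)  (9,10)  (8,12)  (11,14)  (14,15)  (16,18)  (16,19)  (15,20)
take (1,3); skip (1,4); take (3,6); skip (5,9); take (9,10); skip (8,12); take (11,14); take (14,15); take (16,18).
Selected 6 appointments.

6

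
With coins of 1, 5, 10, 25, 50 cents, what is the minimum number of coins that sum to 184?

Use the largest denomination that fits, subtract, and repeat.
184 = 3×50 + 1×25 + 1×5 + 4×1
Total coins = 3 + 1 + 1 + 4 = 9

9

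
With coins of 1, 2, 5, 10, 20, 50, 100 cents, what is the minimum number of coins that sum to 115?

3

Greedy: take as many of the largest coin as possible, then repeat with the remainder.
115 = 1×100 + 1×10 + 1×5
Total coins = 1 + 1 + 1 = 3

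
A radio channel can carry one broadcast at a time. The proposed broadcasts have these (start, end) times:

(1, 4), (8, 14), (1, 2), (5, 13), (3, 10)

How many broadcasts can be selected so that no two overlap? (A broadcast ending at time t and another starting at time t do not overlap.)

Sort by end time and greedily take each interval whose start is ≥ the last chosen end.
By end time: (1,2), (1,4), (3,10), (5,13), (8,14).
Pick (1,2); next start ≥ 2 → (3,10).
Selected 2 broadcasts.

2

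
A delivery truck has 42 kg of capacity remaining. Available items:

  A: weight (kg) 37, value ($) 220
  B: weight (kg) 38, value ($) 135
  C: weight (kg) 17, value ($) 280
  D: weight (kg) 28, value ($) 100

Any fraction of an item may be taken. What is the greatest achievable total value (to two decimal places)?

428.65

Order: C (280/17=16.47) > A (220/37=5.95) > D (100/28=3.57) > B (135/38=3.55)
Fill: take C (17 @ 280) → take 25/37 of A → 148.65; 42/42 used.
Total value = 428.65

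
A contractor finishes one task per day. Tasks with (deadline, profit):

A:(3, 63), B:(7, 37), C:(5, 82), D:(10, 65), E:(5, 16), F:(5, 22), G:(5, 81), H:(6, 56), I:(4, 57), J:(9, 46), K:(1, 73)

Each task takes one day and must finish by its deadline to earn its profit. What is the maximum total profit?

560

Take jobs in profit order; each goes to the latest open slot no later than its deadline.
By profit: C(d5,82), G(d5,81), K(d1,73), D(d10,65), A(d3,63), I(d4,57), H(d6,56), J(d9,46), B(d7,37), F(d5,22), E(d5,16)
C→slot 5; G→slot 4; K→slot 1; D→slot 10; A→slot 3; I→slot 2; H→slot 6; J→slot 9; B→slot 7; F skipped; E skipped.
Profit = 73 + 57 + 63 + 81 + 82 + 56 + 37 + 46 + 65 = 560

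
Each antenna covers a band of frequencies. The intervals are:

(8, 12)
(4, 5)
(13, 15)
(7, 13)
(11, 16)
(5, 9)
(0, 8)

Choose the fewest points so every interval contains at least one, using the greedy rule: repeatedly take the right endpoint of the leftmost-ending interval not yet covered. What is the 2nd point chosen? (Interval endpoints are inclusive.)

12

Sort by right endpoint; whenever an interval is uncovered, place a point at its right end.
Sorted: [4,5] [0,8] [5,9] [8,12] [7,13] [13,15] [11,16]
{[4,5],[0,8],[5,9]} hit by 5; {[8,12],[7,13]} hit by 12; {[13,15],[11,16]} hit by 15.
Points: 5, 12, 15 (3 total).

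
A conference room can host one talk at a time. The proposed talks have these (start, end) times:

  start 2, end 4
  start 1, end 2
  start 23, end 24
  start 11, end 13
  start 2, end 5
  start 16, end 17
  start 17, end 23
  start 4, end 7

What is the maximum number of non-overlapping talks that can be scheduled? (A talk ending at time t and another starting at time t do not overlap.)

Sorted by end: (1,2)  (2,4)  (2,5)  (4,7)  (11,13)  (16,17)  (17,23)  (23,24)
take (1,2); take (2,4); take (4,7); take (11,13); take (16,17); take (17,23); take (23,24).
Selected 7 talks.

7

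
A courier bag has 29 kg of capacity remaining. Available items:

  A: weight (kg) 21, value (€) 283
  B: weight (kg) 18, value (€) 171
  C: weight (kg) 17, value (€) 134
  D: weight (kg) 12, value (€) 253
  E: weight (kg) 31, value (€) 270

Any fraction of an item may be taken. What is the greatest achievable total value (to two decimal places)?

Ratios (sorted): D 21.08, A 13.48, B 9.50, E 8.71, C 7.88
take D (12 @ 253); take 17/21 of A → 229.10. Capacity used 29/29.
Total value = 482.10

482.10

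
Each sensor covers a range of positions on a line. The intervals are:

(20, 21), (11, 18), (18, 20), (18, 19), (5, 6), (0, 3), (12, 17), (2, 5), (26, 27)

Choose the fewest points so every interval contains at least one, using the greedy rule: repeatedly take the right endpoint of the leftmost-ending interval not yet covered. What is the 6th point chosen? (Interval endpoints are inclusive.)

27

Sort by right endpoint; whenever an interval is uncovered, place a point at its right end.
By right end: [0,3]  [2,5]  [5,6]  [12,17]  [11,18]  [18,19]  [18,20]  [20,21]  [26,27]
[0,3] uncovered → point at 3; [5,6] uncovered → point at 6; [12,17] uncovered → point at 17; [18,19] uncovered → point at 19; [20,21] uncovered → point at 21; [26,27] uncovered → point at 27.
Points: 3, 6, 17, 19, 21, 27 (6 total).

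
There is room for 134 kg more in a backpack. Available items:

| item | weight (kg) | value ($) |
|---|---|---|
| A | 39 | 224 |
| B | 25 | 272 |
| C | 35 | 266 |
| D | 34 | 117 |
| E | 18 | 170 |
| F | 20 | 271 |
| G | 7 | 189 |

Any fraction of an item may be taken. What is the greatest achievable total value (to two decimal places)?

1334.56

Ratios (sorted): G 27.00, F 13.55, B 10.88, E 9.44, C 7.60, A 5.74, D 3.44
take G (7 @ 189); take F (20 @ 271); take B (25 @ 272); take E (18 @ 170); take C (35 @ 266); take 29/39 of A → 166.56. Capacity used 134/134.
Total value = 1334.56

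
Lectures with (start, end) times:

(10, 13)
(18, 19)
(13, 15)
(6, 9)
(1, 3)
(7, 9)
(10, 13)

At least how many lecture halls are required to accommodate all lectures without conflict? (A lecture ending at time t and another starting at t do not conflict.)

2

Events (time:±→running): 1:+→1 3:-→0 6:+→1 7:+→2 … peak 2.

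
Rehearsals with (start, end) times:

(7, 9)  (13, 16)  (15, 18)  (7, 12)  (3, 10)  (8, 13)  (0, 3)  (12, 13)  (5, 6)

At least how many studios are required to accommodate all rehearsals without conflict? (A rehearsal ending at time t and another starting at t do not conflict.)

The answer is the maximum number of intervals overlapping at any instant.
Events (time:±→running): 0:+→1 3:-→0 3:+→1 5:+→2 6:-→1 7:+→2 7:+→3 8:+→4 … peak 4.

4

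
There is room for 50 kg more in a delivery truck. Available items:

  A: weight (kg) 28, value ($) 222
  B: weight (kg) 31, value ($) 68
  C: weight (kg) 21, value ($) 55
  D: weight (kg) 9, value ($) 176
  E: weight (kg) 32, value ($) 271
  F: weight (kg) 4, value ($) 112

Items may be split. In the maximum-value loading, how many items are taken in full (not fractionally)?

3

Sort by value per unit weight and fill in that order.
Ratios (sorted): F 28.00, D 19.56, E 8.47, A 7.93, C 2.62, B 2.19
take F (4 @ 112); take D (9 @ 176); take E (32 @ 271); take 5/28 of A → 39.64. Capacity used 50/50.
3 item(s) taken whole; one partial (take 5/28 of A).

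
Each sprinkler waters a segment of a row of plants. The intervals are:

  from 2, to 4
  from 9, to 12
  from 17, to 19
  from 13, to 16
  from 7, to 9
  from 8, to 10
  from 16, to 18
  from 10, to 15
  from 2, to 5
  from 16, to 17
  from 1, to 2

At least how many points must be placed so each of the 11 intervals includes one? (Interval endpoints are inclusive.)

Sort by right endpoint; whenever an interval is uncovered, place a point at its right end.
Sorted: [1,2] [2,4] [2,5] [7,9] [8,10] [9,12] [10,15] [13,16] [16,17] [16,18] [17,19]
{[1,2],[2,4],[2,5]} hit by 2; {[7,9],[8,10],[9,12]} hit by 9; {[10,15],[13,16]} hit by 15; {[16,17],[16,18],[17,19]} hit by 17.
Points: 2, 9, 15, 17 (4 total).

4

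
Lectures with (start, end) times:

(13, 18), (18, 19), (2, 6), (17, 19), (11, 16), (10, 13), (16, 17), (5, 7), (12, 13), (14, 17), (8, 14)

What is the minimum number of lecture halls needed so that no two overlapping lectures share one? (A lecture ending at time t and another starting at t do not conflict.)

Events (time:±→running): 2:+→1 5:+→2 6:-→1 7:-→0 8:+→1 10:+→2 11:+→3 12:+→4 … peak 4.

4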